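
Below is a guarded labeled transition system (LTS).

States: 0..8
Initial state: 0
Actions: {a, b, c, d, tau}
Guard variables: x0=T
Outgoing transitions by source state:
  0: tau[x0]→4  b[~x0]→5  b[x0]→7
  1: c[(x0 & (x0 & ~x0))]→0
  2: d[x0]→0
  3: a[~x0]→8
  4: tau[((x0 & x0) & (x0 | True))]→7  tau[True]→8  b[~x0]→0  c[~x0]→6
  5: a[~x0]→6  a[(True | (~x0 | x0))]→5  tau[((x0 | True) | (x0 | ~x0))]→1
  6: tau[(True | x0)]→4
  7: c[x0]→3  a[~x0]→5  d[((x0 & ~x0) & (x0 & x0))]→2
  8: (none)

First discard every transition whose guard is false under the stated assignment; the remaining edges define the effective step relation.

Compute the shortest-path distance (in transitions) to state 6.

Answer: UNREACHABLE

Analysis:
Breadth-first toward 6:
  depth 0: {0}
  depth 1: {4,7}
  depth 2: {3,8}
6 never appears.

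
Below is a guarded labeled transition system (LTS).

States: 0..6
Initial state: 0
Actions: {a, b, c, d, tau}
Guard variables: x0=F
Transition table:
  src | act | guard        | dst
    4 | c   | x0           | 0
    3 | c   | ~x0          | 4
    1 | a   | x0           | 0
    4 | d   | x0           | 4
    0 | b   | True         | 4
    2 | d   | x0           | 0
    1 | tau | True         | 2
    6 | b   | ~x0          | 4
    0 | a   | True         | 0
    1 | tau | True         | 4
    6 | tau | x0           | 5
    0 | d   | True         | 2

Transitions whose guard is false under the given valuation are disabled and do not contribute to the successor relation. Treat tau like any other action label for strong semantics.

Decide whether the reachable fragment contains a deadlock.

Answer: DEADLOCK at state 2

Analysis:
Reach set: {0,2,4}
  0: a→0  b→4  d→2  [3 out]
  2: ∅  [STUCK]
  4: ∅  [STUCK]
witness 2: d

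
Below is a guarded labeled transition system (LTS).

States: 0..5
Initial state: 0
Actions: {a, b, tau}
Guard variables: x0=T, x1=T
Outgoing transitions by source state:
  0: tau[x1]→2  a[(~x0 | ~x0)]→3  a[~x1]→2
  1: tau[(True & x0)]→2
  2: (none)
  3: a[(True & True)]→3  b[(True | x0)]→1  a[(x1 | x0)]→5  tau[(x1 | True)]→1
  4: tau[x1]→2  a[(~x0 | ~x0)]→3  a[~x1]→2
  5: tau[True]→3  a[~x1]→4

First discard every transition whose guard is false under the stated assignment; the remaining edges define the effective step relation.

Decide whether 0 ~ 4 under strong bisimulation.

Answer: BISIMILAR

Trace:
Refine partition for ~:
  P[0] = {{0,1,2,3,4,5}}
  P[1] = {{0,1,4,5},{2},{3}}
  P[2] = {{0,1,4},{2},{3},{5}}
Fixed point at round 3; 4 class(es).
[0]={0,1,4}  [4]={0,1,4}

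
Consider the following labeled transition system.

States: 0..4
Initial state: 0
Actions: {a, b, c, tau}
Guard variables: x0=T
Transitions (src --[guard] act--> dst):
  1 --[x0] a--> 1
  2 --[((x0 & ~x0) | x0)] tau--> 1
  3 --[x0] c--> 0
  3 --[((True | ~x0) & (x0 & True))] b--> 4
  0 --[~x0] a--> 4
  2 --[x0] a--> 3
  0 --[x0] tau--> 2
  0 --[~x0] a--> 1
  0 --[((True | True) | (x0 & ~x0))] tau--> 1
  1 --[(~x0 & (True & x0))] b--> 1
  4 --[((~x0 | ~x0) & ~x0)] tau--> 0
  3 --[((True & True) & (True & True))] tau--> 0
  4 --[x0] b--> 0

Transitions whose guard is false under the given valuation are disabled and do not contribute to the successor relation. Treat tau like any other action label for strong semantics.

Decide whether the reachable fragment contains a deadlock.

Answer: DEADLOCK-FREE

Working:
Reach set: {0,1,2,3,4}
  0: tau→1  tau→2  [2 exit(s)]
  1: a→1  [1 exit(s)]
  2: a→3  tau→1  [2 exit(s)]
  3: b→4  c→0  tau→0  [3 exit(s)]
  4: b→0  [1 exit(s)]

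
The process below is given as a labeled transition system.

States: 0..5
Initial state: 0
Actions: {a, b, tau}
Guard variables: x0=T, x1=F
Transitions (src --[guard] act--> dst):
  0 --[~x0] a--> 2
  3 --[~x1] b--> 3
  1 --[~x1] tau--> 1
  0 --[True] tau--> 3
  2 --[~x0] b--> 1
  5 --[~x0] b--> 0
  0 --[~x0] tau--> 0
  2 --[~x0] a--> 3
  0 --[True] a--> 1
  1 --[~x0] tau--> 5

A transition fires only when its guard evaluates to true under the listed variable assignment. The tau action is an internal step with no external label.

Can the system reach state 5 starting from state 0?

After dropping false guards: 4 live edges.
Layer 0: {0}
Layer 1: {1,3}  now seen {0,1,3}
Reachable = {0,1,3}

Answer: UNREACHABLE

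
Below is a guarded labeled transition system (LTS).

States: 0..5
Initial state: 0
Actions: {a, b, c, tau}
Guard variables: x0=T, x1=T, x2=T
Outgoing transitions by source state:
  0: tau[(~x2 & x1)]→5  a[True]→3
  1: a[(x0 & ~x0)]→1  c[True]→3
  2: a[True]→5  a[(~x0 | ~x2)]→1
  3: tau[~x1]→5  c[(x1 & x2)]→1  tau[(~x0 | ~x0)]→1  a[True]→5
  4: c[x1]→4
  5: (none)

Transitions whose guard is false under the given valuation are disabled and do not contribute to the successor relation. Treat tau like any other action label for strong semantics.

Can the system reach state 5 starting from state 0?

Answer: REACHABLE

Working:
6 transition(s) survive guard evaluation.
depth 0: {0}
depth 1: {3}  cumulative {0,3}
depth 2: {1,5}  cumulative {0,1,3,5}
Reachable = {0,1,3,5}
Path to 5: a·a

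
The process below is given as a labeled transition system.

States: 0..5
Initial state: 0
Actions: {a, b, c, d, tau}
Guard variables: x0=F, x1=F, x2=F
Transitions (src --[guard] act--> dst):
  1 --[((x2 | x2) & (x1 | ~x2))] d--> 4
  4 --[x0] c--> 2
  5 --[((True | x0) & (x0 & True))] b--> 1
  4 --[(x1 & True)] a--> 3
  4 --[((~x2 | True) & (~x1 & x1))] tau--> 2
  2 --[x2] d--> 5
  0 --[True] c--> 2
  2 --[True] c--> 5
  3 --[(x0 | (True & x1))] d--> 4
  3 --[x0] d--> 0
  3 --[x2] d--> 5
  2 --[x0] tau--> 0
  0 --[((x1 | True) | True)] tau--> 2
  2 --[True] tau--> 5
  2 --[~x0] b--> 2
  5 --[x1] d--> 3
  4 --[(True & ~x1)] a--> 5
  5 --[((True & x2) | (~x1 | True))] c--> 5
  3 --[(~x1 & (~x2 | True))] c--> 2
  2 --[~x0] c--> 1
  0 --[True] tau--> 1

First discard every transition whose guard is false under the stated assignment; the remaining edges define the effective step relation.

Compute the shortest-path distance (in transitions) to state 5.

Answer: 2

Analysis:
BFS to 5:
  depth 0: {0}
  depth 1: {1,2}
  depth 2: {5}
first hit 5 at d=2 via c·c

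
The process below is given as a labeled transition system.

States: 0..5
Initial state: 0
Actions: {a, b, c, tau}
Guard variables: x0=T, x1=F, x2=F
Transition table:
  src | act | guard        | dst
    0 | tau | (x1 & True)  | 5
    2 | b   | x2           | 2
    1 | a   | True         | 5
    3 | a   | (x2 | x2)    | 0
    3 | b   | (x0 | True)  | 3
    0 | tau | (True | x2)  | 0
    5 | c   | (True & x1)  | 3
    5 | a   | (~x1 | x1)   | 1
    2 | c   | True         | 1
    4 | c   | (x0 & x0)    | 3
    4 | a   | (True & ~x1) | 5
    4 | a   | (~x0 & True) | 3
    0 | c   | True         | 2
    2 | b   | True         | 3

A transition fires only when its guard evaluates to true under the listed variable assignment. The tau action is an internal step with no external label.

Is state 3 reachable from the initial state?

After dropping false guards: 9 live edges.
L0 = {0}
L1 = {2}  now seen {0,2}
L2 = {1,3}  now seen {0,1,2,3}
L3 = {5}  now seen {0,1,2,3,5}
R = {0,1,2,3,5}
trace reaching 3: c·b

Answer: REACHABLE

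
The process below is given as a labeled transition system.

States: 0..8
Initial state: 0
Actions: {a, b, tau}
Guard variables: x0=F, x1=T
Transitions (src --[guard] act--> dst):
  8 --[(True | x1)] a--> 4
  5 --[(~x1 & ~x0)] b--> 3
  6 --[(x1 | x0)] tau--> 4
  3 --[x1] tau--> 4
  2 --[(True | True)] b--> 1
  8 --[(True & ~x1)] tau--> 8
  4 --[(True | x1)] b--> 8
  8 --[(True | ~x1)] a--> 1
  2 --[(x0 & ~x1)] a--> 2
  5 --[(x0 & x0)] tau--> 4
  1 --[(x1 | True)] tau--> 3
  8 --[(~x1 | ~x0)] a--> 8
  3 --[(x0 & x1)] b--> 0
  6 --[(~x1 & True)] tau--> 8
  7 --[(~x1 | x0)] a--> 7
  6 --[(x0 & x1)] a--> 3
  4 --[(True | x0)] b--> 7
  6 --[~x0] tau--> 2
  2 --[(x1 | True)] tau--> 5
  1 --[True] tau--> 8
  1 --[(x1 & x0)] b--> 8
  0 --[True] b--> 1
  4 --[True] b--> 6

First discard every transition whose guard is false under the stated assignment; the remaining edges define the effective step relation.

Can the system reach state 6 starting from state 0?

Answer: REACHABLE

Analysis:
After dropping false guards: 14 live edges.
depth 0: {0}
depth 1: {1}  total {0,1}
depth 2: {3,8}  total {0,1,3,8}
depth 3: {4}  total {0,1,3,4,8}
depth 4: {6,7}  total {0,1,3,4,6,7,8}
depth 5: {2}  total {0,1,2,3,4,6,7,8}
depth 6: {5}  total {0,1,2,3,4,5,6,7,8}
Reachable = {0,1,2,3,4,5,6,7,8}
trace reaching 6: b·tau·a·b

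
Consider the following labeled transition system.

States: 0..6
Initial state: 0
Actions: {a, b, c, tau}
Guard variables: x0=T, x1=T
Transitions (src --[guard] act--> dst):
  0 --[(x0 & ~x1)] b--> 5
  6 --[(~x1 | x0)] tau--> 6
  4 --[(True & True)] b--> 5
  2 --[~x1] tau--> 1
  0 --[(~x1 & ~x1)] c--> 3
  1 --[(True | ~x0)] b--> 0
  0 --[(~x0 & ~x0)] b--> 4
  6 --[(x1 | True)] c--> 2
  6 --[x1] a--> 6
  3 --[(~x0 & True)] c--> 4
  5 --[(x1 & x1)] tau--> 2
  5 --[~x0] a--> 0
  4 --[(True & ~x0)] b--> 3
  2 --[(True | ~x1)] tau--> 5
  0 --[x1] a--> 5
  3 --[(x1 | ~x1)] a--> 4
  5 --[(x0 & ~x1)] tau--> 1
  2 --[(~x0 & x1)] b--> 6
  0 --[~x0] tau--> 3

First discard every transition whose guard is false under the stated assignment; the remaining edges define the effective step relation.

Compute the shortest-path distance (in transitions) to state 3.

Layered search for 3:
  depth 0: {0}
  depth 1: {5}
  depth 2: {2}
3 never appears.

Answer: UNREACHABLE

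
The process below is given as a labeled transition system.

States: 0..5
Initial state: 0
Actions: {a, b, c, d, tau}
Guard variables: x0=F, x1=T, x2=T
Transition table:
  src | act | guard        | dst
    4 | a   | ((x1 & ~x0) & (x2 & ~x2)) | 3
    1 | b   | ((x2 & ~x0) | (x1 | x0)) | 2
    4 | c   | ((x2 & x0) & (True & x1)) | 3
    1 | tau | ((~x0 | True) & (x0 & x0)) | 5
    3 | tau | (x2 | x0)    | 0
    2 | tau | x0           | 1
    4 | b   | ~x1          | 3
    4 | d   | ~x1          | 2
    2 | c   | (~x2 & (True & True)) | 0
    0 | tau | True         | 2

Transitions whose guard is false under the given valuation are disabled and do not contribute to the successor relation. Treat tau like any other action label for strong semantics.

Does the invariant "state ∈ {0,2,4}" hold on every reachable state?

Answer: INVARIANT HOLDS

Trace:
Allowed set {0,2,4}
Reach set: {0,2}
  0: safe
  2: safe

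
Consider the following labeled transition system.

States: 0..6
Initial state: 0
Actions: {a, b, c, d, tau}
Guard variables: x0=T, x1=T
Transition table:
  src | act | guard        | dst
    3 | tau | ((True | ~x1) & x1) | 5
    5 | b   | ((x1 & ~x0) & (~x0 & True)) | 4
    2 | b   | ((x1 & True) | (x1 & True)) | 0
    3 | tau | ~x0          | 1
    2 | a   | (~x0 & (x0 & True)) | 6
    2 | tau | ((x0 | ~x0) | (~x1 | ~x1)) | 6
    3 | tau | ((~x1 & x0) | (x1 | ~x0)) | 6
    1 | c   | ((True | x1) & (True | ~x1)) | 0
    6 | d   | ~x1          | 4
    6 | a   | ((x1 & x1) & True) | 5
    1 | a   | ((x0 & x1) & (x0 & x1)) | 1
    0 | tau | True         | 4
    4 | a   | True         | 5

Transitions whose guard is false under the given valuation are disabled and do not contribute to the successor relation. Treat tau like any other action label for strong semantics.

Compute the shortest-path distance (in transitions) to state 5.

Layered search for 5:
  L0 = {0}
  L1 = {4}
  L2 = {5}
depth(5)=2, e.g. tau·a

Answer: 2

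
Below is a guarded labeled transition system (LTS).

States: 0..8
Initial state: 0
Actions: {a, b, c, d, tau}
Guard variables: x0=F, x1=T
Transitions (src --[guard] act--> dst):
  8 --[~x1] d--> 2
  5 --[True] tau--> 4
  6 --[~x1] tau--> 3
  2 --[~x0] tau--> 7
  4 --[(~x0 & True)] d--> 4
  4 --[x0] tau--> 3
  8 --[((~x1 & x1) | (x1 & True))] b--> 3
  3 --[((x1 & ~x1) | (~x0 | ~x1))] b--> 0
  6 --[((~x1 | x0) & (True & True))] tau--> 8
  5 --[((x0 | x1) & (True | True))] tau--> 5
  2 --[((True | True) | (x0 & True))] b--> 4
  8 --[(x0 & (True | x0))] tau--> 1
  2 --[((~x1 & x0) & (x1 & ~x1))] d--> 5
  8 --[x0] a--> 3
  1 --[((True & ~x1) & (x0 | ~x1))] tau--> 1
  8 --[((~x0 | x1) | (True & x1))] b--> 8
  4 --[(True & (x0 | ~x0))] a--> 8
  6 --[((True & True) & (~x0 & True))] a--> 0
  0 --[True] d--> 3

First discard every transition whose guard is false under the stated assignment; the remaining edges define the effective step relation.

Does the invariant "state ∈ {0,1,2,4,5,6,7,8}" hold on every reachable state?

Inv-set: {0,1,2,4,5,6,7,8}
R = {0,3}
  0: ✓
  3: ✗ unsafe
reach 3 via d — violates

Answer: INVARIANT VIOLATED at state 3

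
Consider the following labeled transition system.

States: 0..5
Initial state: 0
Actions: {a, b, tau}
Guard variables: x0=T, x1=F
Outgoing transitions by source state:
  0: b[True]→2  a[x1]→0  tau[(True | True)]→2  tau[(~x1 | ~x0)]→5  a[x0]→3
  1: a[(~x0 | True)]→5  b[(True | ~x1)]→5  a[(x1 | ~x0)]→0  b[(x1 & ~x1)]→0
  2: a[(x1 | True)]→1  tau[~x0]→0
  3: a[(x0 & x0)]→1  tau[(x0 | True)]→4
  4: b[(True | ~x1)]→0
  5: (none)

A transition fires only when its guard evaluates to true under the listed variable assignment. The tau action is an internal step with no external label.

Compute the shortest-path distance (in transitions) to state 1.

Answer: 2

Analysis:
Layered search for 1:
  L0 = {0}
  L1 = {2,3,5}
  L2 = {1,4}
1 enters at depth 2; path a·a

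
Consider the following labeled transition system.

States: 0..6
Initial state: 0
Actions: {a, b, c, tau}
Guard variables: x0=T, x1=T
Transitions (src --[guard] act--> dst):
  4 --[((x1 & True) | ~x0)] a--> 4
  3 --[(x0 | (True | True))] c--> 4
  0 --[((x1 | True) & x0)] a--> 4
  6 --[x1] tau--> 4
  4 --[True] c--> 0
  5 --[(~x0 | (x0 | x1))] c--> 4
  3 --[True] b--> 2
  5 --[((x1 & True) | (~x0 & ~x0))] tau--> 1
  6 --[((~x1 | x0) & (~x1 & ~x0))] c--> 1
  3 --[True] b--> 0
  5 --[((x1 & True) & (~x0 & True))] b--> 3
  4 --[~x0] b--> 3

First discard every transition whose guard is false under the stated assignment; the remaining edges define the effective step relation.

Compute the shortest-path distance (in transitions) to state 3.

Answer: UNREACHABLE

Trace:
Layered search for 3:
  Layer 0: {0}
  Layer 1: {4}
3 never appears.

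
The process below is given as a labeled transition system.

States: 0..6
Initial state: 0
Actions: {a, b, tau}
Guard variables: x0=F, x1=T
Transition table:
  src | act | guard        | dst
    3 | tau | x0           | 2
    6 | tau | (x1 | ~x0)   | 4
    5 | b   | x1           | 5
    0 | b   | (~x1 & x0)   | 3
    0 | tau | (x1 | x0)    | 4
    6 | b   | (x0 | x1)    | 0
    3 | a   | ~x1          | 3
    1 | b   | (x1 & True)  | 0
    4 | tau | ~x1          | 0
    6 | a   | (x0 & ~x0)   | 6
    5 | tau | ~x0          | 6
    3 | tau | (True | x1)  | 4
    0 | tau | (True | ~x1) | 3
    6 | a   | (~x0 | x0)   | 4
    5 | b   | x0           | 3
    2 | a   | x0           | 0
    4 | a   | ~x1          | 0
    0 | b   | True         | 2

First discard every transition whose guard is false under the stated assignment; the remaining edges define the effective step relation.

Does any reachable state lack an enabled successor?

Answer: DEADLOCK at state 2

Trace:
Reachable = {0,2,3,4}
  0: b→2  tau→3  tau→4  [3 out]
  2: ∅  [no exit]
  3: tau→4  [1 out]
  4: ∅  [no exit]
Path to 2: b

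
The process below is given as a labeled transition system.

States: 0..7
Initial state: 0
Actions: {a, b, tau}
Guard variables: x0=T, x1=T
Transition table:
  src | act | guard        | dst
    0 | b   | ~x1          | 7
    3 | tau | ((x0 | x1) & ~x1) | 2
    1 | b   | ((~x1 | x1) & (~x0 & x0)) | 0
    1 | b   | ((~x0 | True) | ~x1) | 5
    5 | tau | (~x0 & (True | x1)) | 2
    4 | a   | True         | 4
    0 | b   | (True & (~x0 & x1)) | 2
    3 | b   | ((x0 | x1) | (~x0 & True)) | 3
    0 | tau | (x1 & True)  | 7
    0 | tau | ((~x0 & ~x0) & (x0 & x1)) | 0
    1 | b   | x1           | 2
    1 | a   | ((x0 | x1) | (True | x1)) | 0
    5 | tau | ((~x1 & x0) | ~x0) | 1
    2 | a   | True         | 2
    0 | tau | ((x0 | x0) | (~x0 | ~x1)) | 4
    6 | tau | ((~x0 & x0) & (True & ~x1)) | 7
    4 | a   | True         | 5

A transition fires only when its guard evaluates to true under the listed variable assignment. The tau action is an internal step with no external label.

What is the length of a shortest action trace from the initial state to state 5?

Answer: 2

Working:
Breadth-first toward 5:
  depth 0: {0}
  depth 1: {4,7}
  depth 2: {5}
depth(5)=2, e.g. tau·a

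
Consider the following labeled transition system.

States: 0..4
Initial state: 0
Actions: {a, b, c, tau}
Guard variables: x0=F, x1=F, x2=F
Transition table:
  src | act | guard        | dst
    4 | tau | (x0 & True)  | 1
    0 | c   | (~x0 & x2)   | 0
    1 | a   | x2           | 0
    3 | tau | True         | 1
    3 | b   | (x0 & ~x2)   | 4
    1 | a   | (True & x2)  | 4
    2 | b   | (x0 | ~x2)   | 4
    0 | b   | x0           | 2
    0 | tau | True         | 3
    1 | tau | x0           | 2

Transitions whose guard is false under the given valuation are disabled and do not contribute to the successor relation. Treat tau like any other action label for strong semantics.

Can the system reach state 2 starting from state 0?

Answer: UNREACHABLE

Trace:
Guard filter leaves 3 enabled edge(s).
L0 = {0}
L1 = {3}  now seen {0,3}
L2 = {1}  now seen {0,1,3}
R = {0,1,3}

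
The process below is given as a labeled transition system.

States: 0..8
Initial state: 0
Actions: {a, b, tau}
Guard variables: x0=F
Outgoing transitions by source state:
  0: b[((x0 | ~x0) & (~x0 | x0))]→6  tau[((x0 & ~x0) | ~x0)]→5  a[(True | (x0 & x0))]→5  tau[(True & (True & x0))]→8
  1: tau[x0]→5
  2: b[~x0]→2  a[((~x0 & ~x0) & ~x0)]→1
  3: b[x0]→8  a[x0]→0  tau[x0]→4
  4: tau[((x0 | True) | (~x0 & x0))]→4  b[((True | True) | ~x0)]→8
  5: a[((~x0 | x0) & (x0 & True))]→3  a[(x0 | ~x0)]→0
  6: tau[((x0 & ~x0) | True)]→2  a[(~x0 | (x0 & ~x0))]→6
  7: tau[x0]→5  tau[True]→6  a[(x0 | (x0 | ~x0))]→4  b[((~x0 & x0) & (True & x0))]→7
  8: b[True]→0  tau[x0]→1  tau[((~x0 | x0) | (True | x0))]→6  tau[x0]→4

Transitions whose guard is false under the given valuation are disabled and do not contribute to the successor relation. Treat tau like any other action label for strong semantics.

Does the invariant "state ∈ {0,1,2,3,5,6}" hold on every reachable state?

Inv-set: {0,1,2,3,5,6}
Reachable = {0,1,2,5,6}
  0: safe
  1: safe
  2: safe
  5: safe
  6: safe

Answer: INVARIANT HOLDS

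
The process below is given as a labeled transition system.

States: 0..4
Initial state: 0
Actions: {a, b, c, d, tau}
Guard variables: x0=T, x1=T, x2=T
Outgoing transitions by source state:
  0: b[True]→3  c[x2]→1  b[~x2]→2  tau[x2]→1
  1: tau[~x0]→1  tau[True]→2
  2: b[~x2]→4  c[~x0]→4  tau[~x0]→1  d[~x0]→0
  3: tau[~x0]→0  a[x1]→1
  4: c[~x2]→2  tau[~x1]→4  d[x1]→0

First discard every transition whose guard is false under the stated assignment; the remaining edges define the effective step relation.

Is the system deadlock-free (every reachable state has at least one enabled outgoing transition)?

Reachable = {0,1,2,3}
  0: b→3  c→1  tau→1  [3 exit(s)]
  1: tau→2  [1 exit(s)]
  2: ∅  [deadlock]
  3: a→1  [1 exit(s)]
trace reaching 2: c·tau

Answer: DEADLOCK at state 2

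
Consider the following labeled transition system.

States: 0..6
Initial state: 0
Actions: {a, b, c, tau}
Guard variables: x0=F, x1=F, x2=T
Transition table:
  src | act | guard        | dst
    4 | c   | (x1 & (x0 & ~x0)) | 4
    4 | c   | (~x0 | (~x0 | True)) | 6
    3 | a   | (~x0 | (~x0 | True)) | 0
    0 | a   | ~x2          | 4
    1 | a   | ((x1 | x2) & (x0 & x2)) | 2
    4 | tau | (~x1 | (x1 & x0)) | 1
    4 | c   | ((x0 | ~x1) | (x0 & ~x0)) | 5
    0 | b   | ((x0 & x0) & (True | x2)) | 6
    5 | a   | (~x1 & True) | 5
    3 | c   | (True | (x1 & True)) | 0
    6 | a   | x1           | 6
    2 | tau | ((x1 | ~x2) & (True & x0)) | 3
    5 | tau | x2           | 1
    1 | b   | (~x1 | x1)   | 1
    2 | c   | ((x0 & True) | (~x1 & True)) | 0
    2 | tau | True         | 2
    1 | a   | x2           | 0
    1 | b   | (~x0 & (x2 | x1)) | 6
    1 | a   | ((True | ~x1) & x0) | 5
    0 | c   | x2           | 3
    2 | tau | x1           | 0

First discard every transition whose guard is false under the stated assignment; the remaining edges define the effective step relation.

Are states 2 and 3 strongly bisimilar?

Answer: NOT BISIMILAR

Working:
Compute ~ classes (split until stable):
  π0 = {{0,1,2,3,4,5,6}}
  π1 = {{0},{1},{2,4},{3},{5},{6}}
  π2 = {{0},{1},{2},{3},{4},{5},{6}}
Fixed point at round 3; 7 class(es).
class of 2: {2}; class of 3: {3}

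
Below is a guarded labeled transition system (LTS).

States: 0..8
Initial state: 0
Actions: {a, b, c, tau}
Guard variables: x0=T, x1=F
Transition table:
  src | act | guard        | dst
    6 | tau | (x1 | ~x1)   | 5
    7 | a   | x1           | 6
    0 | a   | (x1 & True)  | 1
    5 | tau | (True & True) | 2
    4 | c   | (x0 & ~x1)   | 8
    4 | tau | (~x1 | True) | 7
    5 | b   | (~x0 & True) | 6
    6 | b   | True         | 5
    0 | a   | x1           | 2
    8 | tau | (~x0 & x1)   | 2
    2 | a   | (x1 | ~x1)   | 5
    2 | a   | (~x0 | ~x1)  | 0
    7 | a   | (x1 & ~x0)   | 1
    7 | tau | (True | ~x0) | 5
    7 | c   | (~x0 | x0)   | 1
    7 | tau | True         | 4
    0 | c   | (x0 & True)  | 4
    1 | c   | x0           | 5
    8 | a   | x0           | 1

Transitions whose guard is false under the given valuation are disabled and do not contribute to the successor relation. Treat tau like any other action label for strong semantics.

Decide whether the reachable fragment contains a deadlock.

R = {0,1,2,4,5,7,8}
  0: c→4  [deg 1]
  1: c→5  [deg 1]
  2: a→0  a→5  [deg 2]
  4: c→8  tau→7  [deg 2]
  5: tau→2  [deg 1]
  7: c→1  tau→4  tau→5  [deg 3]
  8: a→1  [deg 1]

Answer: DEADLOCK-FREE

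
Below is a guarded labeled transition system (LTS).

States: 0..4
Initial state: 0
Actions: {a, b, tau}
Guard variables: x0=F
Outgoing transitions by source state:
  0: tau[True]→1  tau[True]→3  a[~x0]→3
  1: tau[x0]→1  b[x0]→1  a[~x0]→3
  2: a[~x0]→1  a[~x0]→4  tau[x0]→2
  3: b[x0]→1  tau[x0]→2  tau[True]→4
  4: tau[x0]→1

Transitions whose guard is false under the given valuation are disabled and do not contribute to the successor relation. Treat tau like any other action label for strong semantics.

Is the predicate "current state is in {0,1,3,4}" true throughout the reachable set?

Answer: INVARIANT HOLDS

Analysis:
Inv-set: {0,1,3,4}
Reach set: {0,1,3,4}
  0: ok
  1: ok
  3: ok
  4: ok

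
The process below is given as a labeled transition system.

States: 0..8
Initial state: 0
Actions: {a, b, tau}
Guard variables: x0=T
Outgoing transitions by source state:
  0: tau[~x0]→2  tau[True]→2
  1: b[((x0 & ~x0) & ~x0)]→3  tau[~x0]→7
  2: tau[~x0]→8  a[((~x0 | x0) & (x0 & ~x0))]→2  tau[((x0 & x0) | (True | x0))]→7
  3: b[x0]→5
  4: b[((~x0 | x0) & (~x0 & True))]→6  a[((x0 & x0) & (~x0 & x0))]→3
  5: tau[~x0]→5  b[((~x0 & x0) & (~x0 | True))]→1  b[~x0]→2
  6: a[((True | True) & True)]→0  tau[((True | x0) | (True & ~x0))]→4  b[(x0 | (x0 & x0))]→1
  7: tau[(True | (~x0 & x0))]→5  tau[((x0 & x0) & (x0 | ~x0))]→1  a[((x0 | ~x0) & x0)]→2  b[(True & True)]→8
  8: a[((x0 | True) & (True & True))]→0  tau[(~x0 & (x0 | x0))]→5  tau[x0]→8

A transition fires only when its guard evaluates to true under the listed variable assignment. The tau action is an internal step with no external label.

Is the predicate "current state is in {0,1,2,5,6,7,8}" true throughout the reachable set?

Inv-set: {0,1,2,5,6,7,8}
Reachable = {0,1,2,5,7,8}
  0: safe
  1: safe
  2: safe
  5: safe
  7: safe
  8: safe

Answer: INVARIANT HOLDS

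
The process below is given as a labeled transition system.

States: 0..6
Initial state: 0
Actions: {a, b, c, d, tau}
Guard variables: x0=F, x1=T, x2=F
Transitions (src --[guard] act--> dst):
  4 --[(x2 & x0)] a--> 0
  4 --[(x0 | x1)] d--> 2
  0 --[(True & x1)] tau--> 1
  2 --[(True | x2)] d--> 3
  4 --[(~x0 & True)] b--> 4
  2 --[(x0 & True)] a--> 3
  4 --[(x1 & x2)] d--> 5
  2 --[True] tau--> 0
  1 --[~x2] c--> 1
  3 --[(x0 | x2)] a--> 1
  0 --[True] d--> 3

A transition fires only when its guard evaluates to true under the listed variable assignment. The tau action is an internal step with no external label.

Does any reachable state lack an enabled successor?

Answer: DEADLOCK at state 3

Analysis:
Reachable = {0,1,3}
  0: d→3  tau→1  [deg 2]
  1: c→1  [deg 1]
  3: ∅  [deadlock]
Path to 3: d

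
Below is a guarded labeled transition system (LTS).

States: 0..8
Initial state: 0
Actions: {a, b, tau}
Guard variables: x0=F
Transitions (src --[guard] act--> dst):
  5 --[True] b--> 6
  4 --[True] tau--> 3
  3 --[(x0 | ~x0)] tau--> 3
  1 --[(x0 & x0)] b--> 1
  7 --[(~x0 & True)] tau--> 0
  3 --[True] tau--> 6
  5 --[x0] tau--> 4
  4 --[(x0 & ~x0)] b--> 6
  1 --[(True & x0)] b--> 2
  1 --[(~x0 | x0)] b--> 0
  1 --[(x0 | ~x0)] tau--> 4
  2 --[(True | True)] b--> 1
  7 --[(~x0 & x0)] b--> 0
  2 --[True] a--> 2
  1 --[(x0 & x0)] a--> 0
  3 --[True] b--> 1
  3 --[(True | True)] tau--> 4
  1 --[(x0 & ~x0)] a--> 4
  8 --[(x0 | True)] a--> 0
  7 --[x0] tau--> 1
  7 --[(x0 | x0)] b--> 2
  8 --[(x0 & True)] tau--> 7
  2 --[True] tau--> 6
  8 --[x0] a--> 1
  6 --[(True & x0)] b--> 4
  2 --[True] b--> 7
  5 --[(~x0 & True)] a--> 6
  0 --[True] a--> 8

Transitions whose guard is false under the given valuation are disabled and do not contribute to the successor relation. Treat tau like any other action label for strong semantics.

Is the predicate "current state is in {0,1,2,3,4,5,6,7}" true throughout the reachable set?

Answer: INVARIANT VIOLATED at state 8

Working:
Inv-set: {0,1,2,3,4,5,6,7}
Reachable = {0,8}
  0: safe
  8: outside
witness against invariant: a → 8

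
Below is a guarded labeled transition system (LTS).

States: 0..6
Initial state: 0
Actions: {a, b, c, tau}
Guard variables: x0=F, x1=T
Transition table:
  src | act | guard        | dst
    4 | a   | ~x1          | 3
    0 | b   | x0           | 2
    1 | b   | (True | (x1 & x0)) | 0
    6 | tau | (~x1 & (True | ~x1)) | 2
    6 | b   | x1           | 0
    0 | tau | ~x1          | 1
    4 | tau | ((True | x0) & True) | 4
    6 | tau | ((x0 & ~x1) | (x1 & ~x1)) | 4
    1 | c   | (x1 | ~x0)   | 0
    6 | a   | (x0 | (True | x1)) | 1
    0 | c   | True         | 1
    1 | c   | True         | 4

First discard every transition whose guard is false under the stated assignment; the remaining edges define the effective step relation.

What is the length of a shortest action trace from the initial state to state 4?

Answer: 2

Analysis:
BFS to 4:
  L0 = {0}
  L1 = {1}
  L2 = {4}
depth(4)=2, e.g. c·c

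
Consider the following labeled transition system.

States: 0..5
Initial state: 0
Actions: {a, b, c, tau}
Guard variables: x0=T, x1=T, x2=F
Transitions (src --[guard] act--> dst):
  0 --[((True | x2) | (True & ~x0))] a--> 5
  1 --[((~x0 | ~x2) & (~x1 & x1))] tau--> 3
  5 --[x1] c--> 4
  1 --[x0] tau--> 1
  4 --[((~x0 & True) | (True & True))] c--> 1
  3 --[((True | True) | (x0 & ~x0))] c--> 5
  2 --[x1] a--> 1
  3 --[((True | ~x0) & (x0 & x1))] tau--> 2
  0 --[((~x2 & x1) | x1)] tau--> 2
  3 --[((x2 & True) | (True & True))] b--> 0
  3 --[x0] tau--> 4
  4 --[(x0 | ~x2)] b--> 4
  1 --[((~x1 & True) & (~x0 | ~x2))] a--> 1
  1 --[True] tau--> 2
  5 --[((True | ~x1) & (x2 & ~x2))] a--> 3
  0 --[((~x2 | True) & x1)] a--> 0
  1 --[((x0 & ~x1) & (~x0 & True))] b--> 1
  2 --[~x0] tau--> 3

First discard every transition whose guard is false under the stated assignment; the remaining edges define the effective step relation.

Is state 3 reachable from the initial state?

Answer: UNREACHABLE

Working:
13 transition(s) survive guard evaluation.
L0 = {0}
L1 = {2,5}  now seen {0,2,5}
L2 = {1,4}  now seen {0,1,2,4,5}
R = {0,1,2,4,5}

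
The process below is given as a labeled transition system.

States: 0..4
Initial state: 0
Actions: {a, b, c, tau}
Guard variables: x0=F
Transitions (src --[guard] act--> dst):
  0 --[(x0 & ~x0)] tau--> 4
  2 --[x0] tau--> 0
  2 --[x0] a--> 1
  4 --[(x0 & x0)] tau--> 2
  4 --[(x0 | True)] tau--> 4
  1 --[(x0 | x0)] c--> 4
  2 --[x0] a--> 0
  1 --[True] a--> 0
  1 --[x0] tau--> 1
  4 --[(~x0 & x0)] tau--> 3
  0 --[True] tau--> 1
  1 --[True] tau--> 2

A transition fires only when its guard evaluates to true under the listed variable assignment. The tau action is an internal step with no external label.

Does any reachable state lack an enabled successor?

Answer: DEADLOCK at state 2

Trace:
Reach set: {0,1,2}
  0: tau→1  [deg 1]
  1: a→0  tau→2  [deg 2]
  2: ∅  [no exit]
trace reaching 2: tau·tau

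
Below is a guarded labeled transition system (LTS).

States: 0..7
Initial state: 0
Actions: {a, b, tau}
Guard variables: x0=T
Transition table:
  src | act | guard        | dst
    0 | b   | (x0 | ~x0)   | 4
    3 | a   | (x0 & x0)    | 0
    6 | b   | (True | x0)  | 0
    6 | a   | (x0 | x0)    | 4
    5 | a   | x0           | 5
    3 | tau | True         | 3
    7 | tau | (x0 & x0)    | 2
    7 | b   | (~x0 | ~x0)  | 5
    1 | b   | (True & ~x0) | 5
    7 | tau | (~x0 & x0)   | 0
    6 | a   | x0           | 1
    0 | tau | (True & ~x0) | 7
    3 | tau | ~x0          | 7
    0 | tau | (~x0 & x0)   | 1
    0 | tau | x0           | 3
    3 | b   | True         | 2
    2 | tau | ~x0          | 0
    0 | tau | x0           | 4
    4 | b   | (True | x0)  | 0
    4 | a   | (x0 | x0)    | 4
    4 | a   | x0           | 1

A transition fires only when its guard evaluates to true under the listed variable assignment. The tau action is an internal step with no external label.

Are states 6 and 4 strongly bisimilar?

Answer: BISIMILAR

Analysis:
Compute ~ classes (split until stable):
  P[0] = {{0,1,2,3,4,5,6,7}}
  P[1] = {{0},{1,2},{3},{4,6},{5},{7}}
Fixed point at round 2; 6 class(es).
class of 6: {4,6}; class of 4: {4,6}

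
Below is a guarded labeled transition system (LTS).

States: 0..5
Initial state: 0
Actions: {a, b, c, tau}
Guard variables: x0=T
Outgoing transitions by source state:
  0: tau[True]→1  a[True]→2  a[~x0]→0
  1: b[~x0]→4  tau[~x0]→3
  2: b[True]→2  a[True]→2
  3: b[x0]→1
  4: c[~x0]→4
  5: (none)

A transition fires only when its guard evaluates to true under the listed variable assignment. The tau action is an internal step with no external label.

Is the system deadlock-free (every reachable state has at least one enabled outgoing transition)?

R = {0,1,2}
  0: a→2  tau→1  [2 out]
  1: ∅  [no exit]
  2: a→2  b→2  [2 out]
Path to 1: tau

Answer: DEADLOCK at state 1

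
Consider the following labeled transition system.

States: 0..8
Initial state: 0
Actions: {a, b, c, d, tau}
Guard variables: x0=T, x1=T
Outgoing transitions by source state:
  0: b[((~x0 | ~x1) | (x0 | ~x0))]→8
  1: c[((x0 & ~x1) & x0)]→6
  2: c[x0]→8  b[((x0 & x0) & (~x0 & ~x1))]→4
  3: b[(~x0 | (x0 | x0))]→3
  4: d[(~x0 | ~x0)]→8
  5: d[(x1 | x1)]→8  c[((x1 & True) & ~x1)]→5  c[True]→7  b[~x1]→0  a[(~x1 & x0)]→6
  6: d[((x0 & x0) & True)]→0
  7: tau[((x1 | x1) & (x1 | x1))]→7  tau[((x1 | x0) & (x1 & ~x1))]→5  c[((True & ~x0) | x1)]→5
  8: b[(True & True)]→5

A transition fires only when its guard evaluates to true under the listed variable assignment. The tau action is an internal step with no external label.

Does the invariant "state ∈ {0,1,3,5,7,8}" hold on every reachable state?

Answer: INVARIANT HOLDS

Trace:
Safe = {0,1,3,5,7,8}
R = {0,5,7,8}
  0: safe
  5: safe
  7: safe
  8: safe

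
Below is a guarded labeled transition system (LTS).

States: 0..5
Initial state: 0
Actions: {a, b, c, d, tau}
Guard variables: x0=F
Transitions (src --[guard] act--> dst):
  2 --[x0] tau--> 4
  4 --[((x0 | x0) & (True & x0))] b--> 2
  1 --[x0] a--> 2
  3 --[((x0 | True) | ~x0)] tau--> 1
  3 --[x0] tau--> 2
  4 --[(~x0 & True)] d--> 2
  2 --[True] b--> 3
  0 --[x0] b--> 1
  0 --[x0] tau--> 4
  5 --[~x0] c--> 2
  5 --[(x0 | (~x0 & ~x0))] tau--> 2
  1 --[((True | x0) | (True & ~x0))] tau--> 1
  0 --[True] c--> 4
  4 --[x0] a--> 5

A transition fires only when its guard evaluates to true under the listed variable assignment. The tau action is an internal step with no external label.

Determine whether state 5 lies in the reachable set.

Answer: UNREACHABLE

Analysis:
Guard filter leaves 7 enabled edge(s).
Layer 0: {0}
Layer 1: {4}  total {0,4}
Layer 2: {2}  total {0,2,4}
Layer 3: {3}  total {0,2,3,4}
Layer 4: {1}  total {0,1,2,3,4}
Reach set: {0,1,2,3,4}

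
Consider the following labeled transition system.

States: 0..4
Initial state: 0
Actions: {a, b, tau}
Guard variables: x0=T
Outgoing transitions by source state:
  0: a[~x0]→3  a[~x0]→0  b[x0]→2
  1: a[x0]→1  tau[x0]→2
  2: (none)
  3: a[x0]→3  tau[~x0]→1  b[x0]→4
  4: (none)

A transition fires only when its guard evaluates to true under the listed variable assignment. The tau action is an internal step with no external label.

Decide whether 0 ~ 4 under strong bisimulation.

Answer: NOT BISIMILAR

Working:
Compute ~ classes (split until stable):
  round 0: {{0,1,2,3,4}}
  round 1: {{0},{1},{2,4},{3}}
4 equivalence class(es) (converged in 2)
[0]={0}  [4]={2,4}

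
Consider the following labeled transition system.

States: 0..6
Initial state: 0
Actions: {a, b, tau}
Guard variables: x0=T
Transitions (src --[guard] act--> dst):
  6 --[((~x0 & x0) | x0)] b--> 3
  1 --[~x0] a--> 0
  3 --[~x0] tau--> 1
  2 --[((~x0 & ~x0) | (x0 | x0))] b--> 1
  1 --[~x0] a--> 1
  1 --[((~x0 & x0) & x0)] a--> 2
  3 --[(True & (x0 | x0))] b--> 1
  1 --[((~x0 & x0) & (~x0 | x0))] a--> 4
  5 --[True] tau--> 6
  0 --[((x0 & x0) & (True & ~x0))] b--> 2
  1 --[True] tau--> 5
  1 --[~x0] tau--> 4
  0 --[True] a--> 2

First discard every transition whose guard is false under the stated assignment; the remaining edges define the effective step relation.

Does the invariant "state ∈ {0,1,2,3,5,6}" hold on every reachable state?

Inv-set: {0,1,2,3,5,6}
R = {0,1,2,3,5,6}
  0: ok
  1: ok
  2: ok
  3: ok
  5: ok
  6: ok

Answer: INVARIANT HOLDS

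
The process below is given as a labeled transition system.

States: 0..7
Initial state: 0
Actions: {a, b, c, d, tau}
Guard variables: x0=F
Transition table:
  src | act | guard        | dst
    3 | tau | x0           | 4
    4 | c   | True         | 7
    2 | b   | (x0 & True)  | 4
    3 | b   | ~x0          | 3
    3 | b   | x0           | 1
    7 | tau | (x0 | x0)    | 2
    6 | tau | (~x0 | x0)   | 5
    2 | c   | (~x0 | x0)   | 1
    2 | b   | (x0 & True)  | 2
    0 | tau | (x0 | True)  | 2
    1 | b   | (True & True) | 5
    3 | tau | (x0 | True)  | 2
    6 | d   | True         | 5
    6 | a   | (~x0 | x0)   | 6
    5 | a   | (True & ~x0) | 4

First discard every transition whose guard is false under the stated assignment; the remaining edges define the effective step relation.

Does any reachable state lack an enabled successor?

R = {0,1,2,4,5,7}
  0: tau→2  [1 out]
  1: b→5  [1 out]
  2: c→1  [1 out]
  4: c→7  [1 out]
  5: a→4  [1 out]
  7: ∅  [no exit]
witness 7: tau·c·b·a·c

Answer: DEADLOCK at state 7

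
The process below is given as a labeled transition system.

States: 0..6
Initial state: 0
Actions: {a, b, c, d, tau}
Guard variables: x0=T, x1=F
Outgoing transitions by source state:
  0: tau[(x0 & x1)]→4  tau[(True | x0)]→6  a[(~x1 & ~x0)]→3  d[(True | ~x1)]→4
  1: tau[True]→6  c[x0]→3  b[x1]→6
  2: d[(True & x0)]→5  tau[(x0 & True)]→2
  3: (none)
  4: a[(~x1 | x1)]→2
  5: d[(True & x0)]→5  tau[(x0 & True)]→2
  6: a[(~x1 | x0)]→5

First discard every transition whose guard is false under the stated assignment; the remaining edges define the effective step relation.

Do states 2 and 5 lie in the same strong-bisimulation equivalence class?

Compute ~ classes (split until stable):
  round 0: {{0,1,2,3,4,5,6}}
  round 1: {{0,2,5},{1},{3},{4,6}}
  round 2: {{0},{1},{2,5},{3},{4,6}}
5 equivalence class(es) (converged in 3)
class of 2: {2,5}; class of 5: {2,5}

Answer: BISIMILAR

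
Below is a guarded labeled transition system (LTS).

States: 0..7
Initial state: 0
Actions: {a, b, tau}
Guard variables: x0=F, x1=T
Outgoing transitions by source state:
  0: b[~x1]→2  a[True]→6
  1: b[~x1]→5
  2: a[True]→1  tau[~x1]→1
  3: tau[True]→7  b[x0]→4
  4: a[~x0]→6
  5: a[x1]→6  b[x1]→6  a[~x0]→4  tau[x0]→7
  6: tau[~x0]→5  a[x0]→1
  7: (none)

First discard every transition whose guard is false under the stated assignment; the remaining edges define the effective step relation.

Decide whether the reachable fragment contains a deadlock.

Reachable = {0,4,5,6}
  0: a→6  [deg 1]
  4: a→6  [deg 1]
  5: a→4  a→6  b→6  [deg 3]
  6: tau→5  [deg 1]

Answer: DEADLOCK-FREE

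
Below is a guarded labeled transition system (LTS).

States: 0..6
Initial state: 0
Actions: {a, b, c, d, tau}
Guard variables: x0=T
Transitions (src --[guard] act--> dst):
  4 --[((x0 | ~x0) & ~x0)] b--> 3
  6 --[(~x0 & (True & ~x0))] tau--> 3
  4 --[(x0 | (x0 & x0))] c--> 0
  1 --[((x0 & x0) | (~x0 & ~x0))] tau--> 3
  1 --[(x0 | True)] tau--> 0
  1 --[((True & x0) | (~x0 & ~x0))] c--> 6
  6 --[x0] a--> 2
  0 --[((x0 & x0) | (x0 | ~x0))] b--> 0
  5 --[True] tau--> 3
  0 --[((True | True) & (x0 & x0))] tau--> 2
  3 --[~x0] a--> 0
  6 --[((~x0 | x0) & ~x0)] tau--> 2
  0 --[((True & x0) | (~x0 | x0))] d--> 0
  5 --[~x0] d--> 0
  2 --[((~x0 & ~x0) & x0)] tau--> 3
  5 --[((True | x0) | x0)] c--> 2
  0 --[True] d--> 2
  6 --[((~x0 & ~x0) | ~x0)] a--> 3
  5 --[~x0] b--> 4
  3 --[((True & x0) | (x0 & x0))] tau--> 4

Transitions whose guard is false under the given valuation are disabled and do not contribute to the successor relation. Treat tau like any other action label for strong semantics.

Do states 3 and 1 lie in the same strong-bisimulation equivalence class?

Refine partition for ~:
  π0 = {{0,1,2,3,4,5,6}}
  π1 = {{0},{1,5},{2},{3},{4},{6}}
  π2 = {{0},{1},{2},{3},{4},{5},{6}}
7 equivalence class(es) (converged in 3)
[3]={3}  [1]={1}

Answer: NOT BISIMILAR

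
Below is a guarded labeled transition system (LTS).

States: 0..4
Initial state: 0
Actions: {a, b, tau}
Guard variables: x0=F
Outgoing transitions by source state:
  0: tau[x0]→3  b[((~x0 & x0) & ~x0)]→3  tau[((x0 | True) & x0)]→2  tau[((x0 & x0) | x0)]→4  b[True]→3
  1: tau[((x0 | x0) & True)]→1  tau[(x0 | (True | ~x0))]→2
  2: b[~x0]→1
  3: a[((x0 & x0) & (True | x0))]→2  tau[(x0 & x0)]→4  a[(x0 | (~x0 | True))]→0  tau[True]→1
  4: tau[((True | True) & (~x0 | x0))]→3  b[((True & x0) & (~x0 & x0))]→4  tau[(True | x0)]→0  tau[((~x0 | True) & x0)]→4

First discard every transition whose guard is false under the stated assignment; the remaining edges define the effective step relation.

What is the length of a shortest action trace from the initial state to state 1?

Breadth-first toward 1:
  L0 = {0}
  L1 = {3}
  L2 = {1}
depth(1)=2, e.g. b·tau

Answer: 2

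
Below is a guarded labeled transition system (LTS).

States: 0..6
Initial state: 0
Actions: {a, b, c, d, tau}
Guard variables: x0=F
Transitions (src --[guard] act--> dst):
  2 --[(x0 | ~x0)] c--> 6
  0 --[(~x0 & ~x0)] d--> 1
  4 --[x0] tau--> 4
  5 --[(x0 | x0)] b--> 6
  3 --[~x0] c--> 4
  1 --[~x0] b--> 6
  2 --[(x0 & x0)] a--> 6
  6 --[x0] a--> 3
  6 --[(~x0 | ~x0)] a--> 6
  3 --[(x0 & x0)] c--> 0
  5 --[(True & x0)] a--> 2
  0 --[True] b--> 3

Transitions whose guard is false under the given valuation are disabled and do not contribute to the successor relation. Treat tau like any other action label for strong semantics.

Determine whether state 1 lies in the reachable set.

Answer: REACHABLE

Working:
Guard filter leaves 6 enabled edge(s).
depth 0: {0}
depth 1: {1,3}  now seen {0,1,3}
depth 2: {4,6}  now seen {0,1,3,4,6}
Reachable = {0,1,3,4,6}
Path to 1: d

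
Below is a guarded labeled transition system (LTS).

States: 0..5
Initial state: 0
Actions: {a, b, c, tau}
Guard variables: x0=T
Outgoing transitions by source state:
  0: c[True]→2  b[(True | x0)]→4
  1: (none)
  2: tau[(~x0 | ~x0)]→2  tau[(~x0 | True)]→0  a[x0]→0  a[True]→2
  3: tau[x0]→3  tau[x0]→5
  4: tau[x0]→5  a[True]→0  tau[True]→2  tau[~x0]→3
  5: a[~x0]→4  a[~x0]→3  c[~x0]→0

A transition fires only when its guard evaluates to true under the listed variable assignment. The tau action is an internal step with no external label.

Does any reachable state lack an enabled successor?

R = {0,2,4,5}
  0: b→4  c→2  [2 exit(s)]
  2: a→0  a→2  tau→0  [3 exit(s)]
  4: a→0  tau→2  tau→5  [3 exit(s)]
  5: ∅  [STUCK]
Path to 5: b·tau

Answer: DEADLOCK at state 5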